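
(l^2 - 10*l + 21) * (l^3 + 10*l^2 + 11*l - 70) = l^5 - 68*l^3 + 30*l^2 + 931*l - 1470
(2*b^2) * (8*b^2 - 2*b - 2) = 16*b^4 - 4*b^3 - 4*b^2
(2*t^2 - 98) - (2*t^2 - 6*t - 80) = 6*t - 18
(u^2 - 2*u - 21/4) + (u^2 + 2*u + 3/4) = 2*u^2 - 9/2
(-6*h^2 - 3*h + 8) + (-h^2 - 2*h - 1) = -7*h^2 - 5*h + 7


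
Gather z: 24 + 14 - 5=33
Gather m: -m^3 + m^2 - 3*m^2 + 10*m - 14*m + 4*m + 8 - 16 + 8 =-m^3 - 2*m^2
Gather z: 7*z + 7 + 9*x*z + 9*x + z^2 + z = 9*x + z^2 + z*(9*x + 8) + 7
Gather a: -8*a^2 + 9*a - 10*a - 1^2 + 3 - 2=-8*a^2 - a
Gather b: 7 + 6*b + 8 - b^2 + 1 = -b^2 + 6*b + 16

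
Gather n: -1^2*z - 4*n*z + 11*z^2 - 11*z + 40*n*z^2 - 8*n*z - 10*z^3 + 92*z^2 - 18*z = n*(40*z^2 - 12*z) - 10*z^3 + 103*z^2 - 30*z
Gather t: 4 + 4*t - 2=4*t + 2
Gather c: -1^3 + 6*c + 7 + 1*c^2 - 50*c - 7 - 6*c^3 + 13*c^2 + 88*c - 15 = -6*c^3 + 14*c^2 + 44*c - 16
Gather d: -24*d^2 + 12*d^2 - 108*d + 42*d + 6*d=-12*d^2 - 60*d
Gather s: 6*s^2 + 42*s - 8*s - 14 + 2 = 6*s^2 + 34*s - 12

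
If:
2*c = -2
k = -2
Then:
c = -1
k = -2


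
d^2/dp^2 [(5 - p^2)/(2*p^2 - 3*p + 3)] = 12*(-p^3 + 13*p^2 - 15*p + 1)/(8*p^6 - 36*p^5 + 90*p^4 - 135*p^3 + 135*p^2 - 81*p + 27)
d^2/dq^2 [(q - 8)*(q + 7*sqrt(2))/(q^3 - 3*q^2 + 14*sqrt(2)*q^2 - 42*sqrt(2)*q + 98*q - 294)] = 2*(q^6 - 24*q^5 + 21*sqrt(2)*q^5 - 609*sqrt(2)*q^4 + 366*q^4 - 12028*q^3 + 2303*sqrt(2)*q^3 - 59136*sqrt(2)*q^2 + 25578*q^2 - 309288*q + 80262*sqrt(2)*q - 385532*sqrt(2) + 144060)/(q^9 - 9*q^8 + 42*sqrt(2)*q^8 - 378*sqrt(2)*q^7 + 1497*q^7 - 13257*q^6 + 14854*sqrt(2)*q^6 - 124614*sqrt(2)*q^5 + 183750*q^5 - 1336230*q^4 + 773808*sqrt(2)*q^4 - 4000752*sqrt(2)*q^3 + 4830812*q^3 - 12360348*q^2 + 10890936*sqrt(2)*q^2 - 10890936*sqrt(2)*q + 25412184*q - 25412184)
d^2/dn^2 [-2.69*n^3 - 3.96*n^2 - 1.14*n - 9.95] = -16.14*n - 7.92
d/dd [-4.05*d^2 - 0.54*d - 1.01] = -8.1*d - 0.54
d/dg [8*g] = 8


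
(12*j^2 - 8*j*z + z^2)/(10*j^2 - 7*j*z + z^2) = (-6*j + z)/(-5*j + z)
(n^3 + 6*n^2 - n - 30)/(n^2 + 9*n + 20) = (n^2 + n - 6)/(n + 4)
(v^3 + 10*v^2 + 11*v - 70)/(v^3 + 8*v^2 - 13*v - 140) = (v - 2)/(v - 4)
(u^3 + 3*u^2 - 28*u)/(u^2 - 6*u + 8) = u*(u + 7)/(u - 2)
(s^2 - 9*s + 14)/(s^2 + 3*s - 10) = (s - 7)/(s + 5)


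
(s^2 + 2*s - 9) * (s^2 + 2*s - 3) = s^4 + 4*s^3 - 8*s^2 - 24*s + 27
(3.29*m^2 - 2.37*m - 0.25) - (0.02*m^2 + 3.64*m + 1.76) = 3.27*m^2 - 6.01*m - 2.01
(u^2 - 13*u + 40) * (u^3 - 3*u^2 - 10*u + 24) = u^5 - 16*u^4 + 69*u^3 + 34*u^2 - 712*u + 960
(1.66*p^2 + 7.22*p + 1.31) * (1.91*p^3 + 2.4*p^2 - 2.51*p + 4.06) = 3.1706*p^5 + 17.7742*p^4 + 15.6635*p^3 - 8.2386*p^2 + 26.0251*p + 5.3186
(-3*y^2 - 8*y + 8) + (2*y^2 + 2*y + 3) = -y^2 - 6*y + 11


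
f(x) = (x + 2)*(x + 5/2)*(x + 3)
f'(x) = (x + 2)*(x + 5/2) + (x + 2)*(x + 3) + (x + 5/2)*(x + 3) = 3*x^2 + 15*x + 37/2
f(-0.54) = 7.04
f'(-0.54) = 11.27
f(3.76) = 243.75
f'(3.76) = 117.31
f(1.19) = 49.32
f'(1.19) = 40.60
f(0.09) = 16.73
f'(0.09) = 19.87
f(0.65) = 30.47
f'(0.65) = 29.52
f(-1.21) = 1.82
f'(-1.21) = 4.74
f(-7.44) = -119.32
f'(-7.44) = 72.96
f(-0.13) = 12.72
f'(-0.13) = 16.60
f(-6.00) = -42.00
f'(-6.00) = 36.50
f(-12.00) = -855.00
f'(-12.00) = 270.50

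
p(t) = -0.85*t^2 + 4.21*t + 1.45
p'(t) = 4.21 - 1.7*t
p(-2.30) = -12.73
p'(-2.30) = 8.12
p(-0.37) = -0.22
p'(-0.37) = 4.84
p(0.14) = 2.02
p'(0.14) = 3.97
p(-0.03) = 1.32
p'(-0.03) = 4.26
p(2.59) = 6.65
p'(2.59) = -0.19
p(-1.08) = -4.09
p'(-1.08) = 6.05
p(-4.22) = -31.45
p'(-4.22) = 11.38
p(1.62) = 6.04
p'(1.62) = 1.46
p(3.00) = 6.43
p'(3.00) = -0.89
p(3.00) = 6.43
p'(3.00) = -0.89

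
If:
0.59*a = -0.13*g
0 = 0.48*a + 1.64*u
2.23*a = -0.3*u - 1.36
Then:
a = -0.63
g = 2.88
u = 0.19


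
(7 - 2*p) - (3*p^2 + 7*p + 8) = -3*p^2 - 9*p - 1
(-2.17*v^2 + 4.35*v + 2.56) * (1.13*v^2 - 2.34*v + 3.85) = -2.4521*v^4 + 9.9933*v^3 - 15.6407*v^2 + 10.7571*v + 9.856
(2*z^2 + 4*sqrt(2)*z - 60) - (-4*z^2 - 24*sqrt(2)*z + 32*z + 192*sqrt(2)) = 6*z^2 - 32*z + 28*sqrt(2)*z - 192*sqrt(2) - 60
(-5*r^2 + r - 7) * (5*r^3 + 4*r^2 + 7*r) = -25*r^5 - 15*r^4 - 66*r^3 - 21*r^2 - 49*r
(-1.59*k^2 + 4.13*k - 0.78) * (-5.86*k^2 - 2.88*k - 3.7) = 9.3174*k^4 - 19.6226*k^3 - 1.4406*k^2 - 13.0346*k + 2.886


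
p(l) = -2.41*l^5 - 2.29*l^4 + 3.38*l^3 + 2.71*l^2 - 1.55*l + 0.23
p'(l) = -12.05*l^4 - 9.16*l^3 + 10.14*l^2 + 5.42*l - 1.55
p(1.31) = -5.59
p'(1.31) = -33.13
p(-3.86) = 1408.98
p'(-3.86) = -2019.65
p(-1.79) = 13.08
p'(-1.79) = -49.93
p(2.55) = -286.73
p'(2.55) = -583.18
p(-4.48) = 3184.37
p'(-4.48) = -3852.69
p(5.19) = -10198.97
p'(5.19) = -9723.76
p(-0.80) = 1.33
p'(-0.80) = 0.36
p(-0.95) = 1.25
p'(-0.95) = 0.49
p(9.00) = -154662.97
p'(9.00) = -84869.12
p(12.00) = -640958.05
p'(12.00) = -264173.63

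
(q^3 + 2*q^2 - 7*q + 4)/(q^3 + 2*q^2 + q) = (q^3 + 2*q^2 - 7*q + 4)/(q*(q^2 + 2*q + 1))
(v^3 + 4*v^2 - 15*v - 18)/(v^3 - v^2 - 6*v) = (v^2 + 7*v + 6)/(v*(v + 2))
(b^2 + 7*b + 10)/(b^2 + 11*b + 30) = (b + 2)/(b + 6)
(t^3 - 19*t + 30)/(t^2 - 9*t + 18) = (t^2 + 3*t - 10)/(t - 6)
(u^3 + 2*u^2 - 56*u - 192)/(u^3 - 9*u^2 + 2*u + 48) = (u^2 + 10*u + 24)/(u^2 - u - 6)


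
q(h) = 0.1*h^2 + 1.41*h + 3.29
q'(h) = 0.2*h + 1.41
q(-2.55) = 0.34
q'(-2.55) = 0.90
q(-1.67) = 1.21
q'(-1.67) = 1.08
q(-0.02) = 3.26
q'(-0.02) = 1.41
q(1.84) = 6.22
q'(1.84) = 1.78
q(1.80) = 6.15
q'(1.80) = 1.77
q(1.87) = 6.28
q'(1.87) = 1.78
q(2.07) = 6.64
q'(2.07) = 1.82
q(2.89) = 8.20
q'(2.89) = 1.99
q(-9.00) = -1.30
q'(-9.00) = -0.39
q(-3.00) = -0.04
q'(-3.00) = 0.81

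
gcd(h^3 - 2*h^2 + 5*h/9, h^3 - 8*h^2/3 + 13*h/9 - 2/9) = h - 1/3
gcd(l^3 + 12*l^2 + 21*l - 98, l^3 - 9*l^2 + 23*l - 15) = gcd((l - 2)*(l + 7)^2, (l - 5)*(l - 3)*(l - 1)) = 1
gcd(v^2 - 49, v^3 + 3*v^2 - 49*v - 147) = v^2 - 49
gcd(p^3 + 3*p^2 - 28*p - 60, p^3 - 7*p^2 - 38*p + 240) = p^2 + p - 30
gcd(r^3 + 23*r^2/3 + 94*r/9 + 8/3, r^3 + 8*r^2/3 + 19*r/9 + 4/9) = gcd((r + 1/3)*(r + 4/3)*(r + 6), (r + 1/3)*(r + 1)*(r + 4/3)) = r^2 + 5*r/3 + 4/9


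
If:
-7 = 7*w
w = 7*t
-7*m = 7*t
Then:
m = 1/7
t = -1/7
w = -1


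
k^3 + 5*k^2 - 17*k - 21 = (k - 3)*(k + 1)*(k + 7)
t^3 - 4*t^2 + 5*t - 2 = (t - 2)*(t - 1)^2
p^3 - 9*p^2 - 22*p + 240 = (p - 8)*(p - 6)*(p + 5)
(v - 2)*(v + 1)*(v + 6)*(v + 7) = v^4 + 12*v^3 + 27*v^2 - 68*v - 84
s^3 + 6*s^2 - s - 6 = (s - 1)*(s + 1)*(s + 6)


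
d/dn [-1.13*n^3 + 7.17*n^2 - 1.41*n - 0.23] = -3.39*n^2 + 14.34*n - 1.41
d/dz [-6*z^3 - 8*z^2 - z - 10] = -18*z^2 - 16*z - 1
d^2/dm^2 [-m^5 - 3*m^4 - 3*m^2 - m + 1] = -20*m^3 - 36*m^2 - 6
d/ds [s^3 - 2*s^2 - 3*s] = 3*s^2 - 4*s - 3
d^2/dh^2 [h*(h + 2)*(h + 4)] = 6*h + 12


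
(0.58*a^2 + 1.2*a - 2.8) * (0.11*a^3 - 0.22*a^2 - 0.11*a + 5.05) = 0.0638*a^5 + 0.00440000000000002*a^4 - 0.6358*a^3 + 3.413*a^2 + 6.368*a - 14.14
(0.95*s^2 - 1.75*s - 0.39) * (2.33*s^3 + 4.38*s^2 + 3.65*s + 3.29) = 2.2135*s^5 + 0.083499999999999*s^4 - 5.1062*s^3 - 4.9702*s^2 - 7.181*s - 1.2831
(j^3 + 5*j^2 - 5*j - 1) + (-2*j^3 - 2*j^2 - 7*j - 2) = -j^3 + 3*j^2 - 12*j - 3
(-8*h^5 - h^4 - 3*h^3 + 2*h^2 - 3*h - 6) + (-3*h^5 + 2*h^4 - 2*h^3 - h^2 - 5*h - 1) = -11*h^5 + h^4 - 5*h^3 + h^2 - 8*h - 7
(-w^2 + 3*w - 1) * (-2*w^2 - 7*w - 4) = 2*w^4 + w^3 - 15*w^2 - 5*w + 4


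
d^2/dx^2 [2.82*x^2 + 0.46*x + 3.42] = 5.64000000000000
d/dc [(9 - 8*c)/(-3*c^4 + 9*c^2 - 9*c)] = (8*c*(c^3 - 3*c + 3) - (8*c - 9)*(4*c^3 - 6*c + 3))/(3*c^2*(c^3 - 3*c + 3)^2)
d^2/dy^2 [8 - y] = 0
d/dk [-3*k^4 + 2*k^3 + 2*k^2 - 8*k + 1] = -12*k^3 + 6*k^2 + 4*k - 8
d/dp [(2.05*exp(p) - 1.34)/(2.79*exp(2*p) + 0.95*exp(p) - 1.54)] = (-5.7195*exp(2*p) + 7.4772*exp(p) - 1.884)*exp(p)/(7.7841*exp(4*p) + 5.301*exp(3*p) - 7.6907*exp(2*p) - 2.926*exp(p) + 2.3716)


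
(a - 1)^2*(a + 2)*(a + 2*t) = a^4 + 2*a^3*t - 3*a^2 - 6*a*t + 2*a + 4*t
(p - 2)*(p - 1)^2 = p^3 - 4*p^2 + 5*p - 2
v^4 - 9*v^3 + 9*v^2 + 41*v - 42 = (v - 7)*(v - 3)*(v - 1)*(v + 2)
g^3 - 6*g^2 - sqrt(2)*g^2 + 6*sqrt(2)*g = g*(g - 6)*(g - sqrt(2))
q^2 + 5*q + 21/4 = (q + 3/2)*(q + 7/2)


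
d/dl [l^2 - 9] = 2*l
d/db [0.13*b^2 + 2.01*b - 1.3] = 0.26*b + 2.01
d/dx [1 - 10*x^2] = -20*x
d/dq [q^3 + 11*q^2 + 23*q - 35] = 3*q^2 + 22*q + 23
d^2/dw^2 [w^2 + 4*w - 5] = 2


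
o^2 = o^2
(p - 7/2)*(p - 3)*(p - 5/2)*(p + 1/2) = p^4 - 17*p^3/2 + 89*p^2/4 - 103*p/8 - 105/8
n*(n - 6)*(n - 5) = n^3 - 11*n^2 + 30*n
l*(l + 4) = l^2 + 4*l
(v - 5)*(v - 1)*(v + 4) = v^3 - 2*v^2 - 19*v + 20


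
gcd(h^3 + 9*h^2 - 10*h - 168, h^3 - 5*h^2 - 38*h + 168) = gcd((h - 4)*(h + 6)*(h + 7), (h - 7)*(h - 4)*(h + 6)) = h^2 + 2*h - 24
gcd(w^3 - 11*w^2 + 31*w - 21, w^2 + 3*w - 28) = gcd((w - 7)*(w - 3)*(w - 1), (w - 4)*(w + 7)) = 1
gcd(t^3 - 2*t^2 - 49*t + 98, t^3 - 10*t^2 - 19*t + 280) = t - 7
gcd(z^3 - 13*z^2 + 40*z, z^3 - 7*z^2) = z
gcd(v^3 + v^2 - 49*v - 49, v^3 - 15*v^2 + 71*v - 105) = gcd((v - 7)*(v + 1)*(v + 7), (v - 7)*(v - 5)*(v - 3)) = v - 7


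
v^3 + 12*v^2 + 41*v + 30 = (v + 1)*(v + 5)*(v + 6)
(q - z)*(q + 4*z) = q^2 + 3*q*z - 4*z^2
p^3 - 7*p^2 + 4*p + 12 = (p - 6)*(p - 2)*(p + 1)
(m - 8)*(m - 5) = m^2 - 13*m + 40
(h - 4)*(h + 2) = h^2 - 2*h - 8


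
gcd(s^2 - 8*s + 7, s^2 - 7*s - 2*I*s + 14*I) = s - 7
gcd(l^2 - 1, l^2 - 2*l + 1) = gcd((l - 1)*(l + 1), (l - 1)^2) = l - 1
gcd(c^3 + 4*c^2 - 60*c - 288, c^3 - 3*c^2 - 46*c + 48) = c^2 - 2*c - 48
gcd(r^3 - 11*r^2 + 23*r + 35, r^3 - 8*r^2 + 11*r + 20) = r^2 - 4*r - 5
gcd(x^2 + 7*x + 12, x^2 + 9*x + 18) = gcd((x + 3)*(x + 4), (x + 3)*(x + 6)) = x + 3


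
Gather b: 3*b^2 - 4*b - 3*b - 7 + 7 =3*b^2 - 7*b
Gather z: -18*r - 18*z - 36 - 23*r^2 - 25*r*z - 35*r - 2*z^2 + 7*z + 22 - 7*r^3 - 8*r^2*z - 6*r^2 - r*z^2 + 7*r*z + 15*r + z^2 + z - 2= -7*r^3 - 29*r^2 - 38*r + z^2*(-r - 1) + z*(-8*r^2 - 18*r - 10) - 16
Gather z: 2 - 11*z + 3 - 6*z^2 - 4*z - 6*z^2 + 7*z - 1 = -12*z^2 - 8*z + 4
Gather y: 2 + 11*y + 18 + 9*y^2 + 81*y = 9*y^2 + 92*y + 20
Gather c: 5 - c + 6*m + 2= -c + 6*m + 7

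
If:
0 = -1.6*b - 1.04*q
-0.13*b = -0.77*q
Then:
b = 0.00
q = 0.00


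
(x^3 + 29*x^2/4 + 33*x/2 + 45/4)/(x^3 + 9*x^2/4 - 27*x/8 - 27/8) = 2*(4*x^2 + 17*x + 15)/(8*x^2 - 6*x - 9)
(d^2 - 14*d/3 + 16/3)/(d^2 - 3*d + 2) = (d - 8/3)/(d - 1)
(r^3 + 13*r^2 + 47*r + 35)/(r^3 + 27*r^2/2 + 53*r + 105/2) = 2*(r + 1)/(2*r + 3)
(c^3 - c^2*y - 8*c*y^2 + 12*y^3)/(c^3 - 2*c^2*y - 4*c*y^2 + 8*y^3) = (c + 3*y)/(c + 2*y)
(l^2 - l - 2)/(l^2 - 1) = (l - 2)/(l - 1)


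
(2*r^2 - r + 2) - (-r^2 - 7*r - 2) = 3*r^2 + 6*r + 4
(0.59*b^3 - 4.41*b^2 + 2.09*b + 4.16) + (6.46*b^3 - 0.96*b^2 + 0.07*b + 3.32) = 7.05*b^3 - 5.37*b^2 + 2.16*b + 7.48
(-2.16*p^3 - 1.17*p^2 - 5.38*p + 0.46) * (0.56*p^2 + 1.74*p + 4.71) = -1.2096*p^5 - 4.4136*p^4 - 15.2222*p^3 - 14.6143*p^2 - 24.5394*p + 2.1666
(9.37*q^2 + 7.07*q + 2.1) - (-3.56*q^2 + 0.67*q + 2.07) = 12.93*q^2 + 6.4*q + 0.0300000000000002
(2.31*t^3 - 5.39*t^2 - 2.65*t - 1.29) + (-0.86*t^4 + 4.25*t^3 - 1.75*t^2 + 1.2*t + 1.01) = -0.86*t^4 + 6.56*t^3 - 7.14*t^2 - 1.45*t - 0.28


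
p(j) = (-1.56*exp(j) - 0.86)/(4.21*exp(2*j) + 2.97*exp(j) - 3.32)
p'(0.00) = 1.45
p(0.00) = -0.63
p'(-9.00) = 0.00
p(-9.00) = 0.26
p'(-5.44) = 0.00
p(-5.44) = 0.26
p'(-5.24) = 0.00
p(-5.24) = 0.26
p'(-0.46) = 174.00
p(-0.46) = -7.93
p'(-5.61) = 0.00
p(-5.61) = 0.26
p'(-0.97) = 1.71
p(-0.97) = 0.91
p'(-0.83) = 3.53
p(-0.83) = 1.26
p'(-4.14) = 0.01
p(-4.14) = 0.27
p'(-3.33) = 0.03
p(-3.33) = 0.29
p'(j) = (-1.56*exp(j) - 0.86)*(-8.42*exp(2*j) - 2.97*exp(j))/(4.21*exp(2*j) + 2.97*exp(j) - 3.32)^2 - 1.56*exp(j)/(4.21*exp(2*j) + 2.97*exp(j) - 3.32) = (6.5676*exp(2*j) + 7.2412*exp(j) + 7.7334)*exp(j)/(17.7241*exp(4*j) + 25.0074*exp(3*j) - 19.1335*exp(2*j) - 19.7208*exp(j) + 11.0224)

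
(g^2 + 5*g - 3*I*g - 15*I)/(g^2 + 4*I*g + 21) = (g + 5)/(g + 7*I)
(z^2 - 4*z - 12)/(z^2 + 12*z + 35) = (z^2 - 4*z - 12)/(z^2 + 12*z + 35)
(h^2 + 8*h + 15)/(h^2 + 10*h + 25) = (h + 3)/(h + 5)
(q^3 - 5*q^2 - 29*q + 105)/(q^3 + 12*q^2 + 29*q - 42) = (q^3 - 5*q^2 - 29*q + 105)/(q^3 + 12*q^2 + 29*q - 42)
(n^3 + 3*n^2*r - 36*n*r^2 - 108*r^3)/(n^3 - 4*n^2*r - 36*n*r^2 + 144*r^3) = (-n - 3*r)/(-n + 4*r)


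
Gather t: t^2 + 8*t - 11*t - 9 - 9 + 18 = t^2 - 3*t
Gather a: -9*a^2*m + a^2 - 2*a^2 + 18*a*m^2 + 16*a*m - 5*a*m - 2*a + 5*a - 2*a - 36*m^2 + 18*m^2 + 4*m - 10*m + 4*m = a^2*(-9*m - 1) + a*(18*m^2 + 11*m + 1) - 18*m^2 - 2*m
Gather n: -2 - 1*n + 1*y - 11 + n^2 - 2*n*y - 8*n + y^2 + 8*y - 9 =n^2 + n*(-2*y - 9) + y^2 + 9*y - 22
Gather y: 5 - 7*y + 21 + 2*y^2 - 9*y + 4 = 2*y^2 - 16*y + 30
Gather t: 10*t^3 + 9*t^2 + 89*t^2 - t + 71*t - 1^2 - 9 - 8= 10*t^3 + 98*t^2 + 70*t - 18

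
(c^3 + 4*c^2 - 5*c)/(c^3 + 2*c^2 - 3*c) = (c + 5)/(c + 3)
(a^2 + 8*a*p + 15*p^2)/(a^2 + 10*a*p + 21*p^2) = (a + 5*p)/(a + 7*p)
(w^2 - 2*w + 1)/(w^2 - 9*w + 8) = (w - 1)/(w - 8)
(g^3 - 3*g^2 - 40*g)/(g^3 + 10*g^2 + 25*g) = (g - 8)/(g + 5)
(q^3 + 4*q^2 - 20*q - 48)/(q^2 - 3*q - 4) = (q^2 + 8*q + 12)/(q + 1)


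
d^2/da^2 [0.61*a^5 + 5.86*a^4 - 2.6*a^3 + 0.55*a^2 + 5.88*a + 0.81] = 12.2*a^3 + 70.32*a^2 - 15.6*a + 1.1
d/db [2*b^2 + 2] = 4*b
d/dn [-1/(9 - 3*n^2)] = -2*n/(3*(n^2 - 3)^2)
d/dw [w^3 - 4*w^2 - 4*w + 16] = 3*w^2 - 8*w - 4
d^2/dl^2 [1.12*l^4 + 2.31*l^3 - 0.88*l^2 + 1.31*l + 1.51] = 13.44*l^2 + 13.86*l - 1.76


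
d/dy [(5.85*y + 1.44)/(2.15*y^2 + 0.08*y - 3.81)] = (12.5775*y^2 + 0.468*y - (4.3*y + 0.08)*(5.85*y + 1.44) - 22.2885)/(2.15*y^2 + 0.08*y - 3.81)^2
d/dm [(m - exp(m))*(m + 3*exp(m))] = 2*m*exp(m) + 2*m - 6*exp(2*m) + 2*exp(m)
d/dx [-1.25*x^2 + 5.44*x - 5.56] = 5.44 - 2.5*x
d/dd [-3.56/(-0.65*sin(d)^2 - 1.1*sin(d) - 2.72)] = -(4.628*sin(d) + 3.916)*cos(d)/(0.65*sin(d)^2 + 1.1*sin(d) + 2.72)^2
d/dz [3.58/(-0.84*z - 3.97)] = 3.0072/(0.84*z + 3.97)^2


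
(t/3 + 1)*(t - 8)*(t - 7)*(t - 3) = t^4/3 - 5*t^3 + 47*t^2/3 + 45*t - 168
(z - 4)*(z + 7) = z^2 + 3*z - 28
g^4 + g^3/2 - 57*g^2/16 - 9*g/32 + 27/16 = (g - 3/2)*(g - 3/4)*(g + 3/4)*(g + 2)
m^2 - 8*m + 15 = (m - 5)*(m - 3)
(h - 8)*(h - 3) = h^2 - 11*h + 24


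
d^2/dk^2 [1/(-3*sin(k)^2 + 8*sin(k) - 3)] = 2*(18*sin(k)^4 - 36*sin(k)^3 - 13*sin(k)^2 + 84*sin(k) - 55)/(3*sin(k)^2 - 8*sin(k) + 3)^3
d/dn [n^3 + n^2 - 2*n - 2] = 3*n^2 + 2*n - 2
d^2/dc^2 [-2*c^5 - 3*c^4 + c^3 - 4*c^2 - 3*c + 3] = -40*c^3 - 36*c^2 + 6*c - 8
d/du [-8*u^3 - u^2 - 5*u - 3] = -24*u^2 - 2*u - 5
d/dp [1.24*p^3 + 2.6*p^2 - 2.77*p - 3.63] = 3.72*p^2 + 5.2*p - 2.77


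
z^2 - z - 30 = (z - 6)*(z + 5)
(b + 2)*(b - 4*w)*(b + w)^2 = b^4 - 2*b^3*w + 2*b^3 - 7*b^2*w^2 - 4*b^2*w - 4*b*w^3 - 14*b*w^2 - 8*w^3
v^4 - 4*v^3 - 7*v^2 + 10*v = v*(v - 5)*(v - 1)*(v + 2)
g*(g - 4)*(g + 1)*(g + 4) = g^4 + g^3 - 16*g^2 - 16*g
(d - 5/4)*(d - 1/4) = d^2 - 3*d/2 + 5/16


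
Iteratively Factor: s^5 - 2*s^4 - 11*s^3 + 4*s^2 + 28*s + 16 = (s + 1)*(s^4 - 3*s^3 - 8*s^2 + 12*s + 16) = (s - 4)*(s + 1)*(s^3 + s^2 - 4*s - 4) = (s - 4)*(s + 1)^2*(s^2 - 4) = (s - 4)*(s - 2)*(s + 1)^2*(s + 2)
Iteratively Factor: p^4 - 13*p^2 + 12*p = (p - 1)*(p^3 + p^2 - 12*p) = p*(p - 1)*(p^2 + p - 12) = p*(p - 1)*(p + 4)*(p - 3)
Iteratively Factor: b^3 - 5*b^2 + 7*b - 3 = (b - 3)*(b^2 - 2*b + 1) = (b - 3)*(b - 1)*(b - 1)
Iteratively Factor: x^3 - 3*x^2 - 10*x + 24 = (x + 3)*(x^2 - 6*x + 8) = (x - 4)*(x + 3)*(x - 2)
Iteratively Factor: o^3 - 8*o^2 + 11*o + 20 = (o + 1)*(o^2 - 9*o + 20) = (o - 4)*(o + 1)*(o - 5)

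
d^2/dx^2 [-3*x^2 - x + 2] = -6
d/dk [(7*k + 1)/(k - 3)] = -22/(k - 3)^2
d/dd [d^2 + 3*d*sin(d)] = 3*d*cos(d) + 2*d + 3*sin(d)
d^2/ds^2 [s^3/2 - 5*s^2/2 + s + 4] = 3*s - 5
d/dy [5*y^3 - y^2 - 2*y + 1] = 15*y^2 - 2*y - 2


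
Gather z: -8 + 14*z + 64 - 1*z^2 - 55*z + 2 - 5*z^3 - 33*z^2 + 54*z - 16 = -5*z^3 - 34*z^2 + 13*z + 42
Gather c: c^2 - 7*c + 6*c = c^2 - c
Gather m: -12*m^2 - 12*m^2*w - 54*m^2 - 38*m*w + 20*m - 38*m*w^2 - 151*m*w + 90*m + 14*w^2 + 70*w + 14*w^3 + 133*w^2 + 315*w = m^2*(-12*w - 66) + m*(-38*w^2 - 189*w + 110) + 14*w^3 + 147*w^2 + 385*w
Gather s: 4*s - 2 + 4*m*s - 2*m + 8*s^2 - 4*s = 4*m*s - 2*m + 8*s^2 - 2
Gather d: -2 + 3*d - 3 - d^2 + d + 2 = -d^2 + 4*d - 3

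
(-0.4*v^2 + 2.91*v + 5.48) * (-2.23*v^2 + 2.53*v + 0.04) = 0.892*v^4 - 7.5013*v^3 - 4.8741*v^2 + 13.9808*v + 0.2192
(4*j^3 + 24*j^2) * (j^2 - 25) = 4*j^5 + 24*j^4 - 100*j^3 - 600*j^2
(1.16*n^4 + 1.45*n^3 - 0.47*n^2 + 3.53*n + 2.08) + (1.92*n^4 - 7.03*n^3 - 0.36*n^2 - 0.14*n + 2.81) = 3.08*n^4 - 5.58*n^3 - 0.83*n^2 + 3.39*n + 4.89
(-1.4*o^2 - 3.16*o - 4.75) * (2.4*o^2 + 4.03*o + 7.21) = -3.36*o^4 - 13.226*o^3 - 34.2288*o^2 - 41.9261*o - 34.2475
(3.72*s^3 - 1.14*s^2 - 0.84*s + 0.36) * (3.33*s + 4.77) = 12.3876*s^4 + 13.9482*s^3 - 8.235*s^2 - 2.808*s + 1.7172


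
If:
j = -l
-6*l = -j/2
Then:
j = 0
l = 0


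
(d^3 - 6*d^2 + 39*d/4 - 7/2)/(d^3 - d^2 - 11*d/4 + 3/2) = (2*d - 7)/(2*d + 3)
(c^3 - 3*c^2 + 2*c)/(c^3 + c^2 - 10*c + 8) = c/(c + 4)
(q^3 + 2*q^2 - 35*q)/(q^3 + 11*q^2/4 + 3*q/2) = 4*(q^2 + 2*q - 35)/(4*q^2 + 11*q + 6)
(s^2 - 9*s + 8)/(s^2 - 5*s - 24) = (s - 1)/(s + 3)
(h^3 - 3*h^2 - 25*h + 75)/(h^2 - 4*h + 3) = (h^2 - 25)/(h - 1)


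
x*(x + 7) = x^2 + 7*x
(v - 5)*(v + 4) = v^2 - v - 20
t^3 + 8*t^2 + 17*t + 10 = (t + 1)*(t + 2)*(t + 5)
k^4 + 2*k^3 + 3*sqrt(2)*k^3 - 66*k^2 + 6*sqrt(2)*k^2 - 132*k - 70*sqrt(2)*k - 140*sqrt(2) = (k + 2)*(k - 5*sqrt(2))*(k + sqrt(2))*(k + 7*sqrt(2))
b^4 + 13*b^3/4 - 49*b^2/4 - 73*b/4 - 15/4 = (b - 3)*(b + 1/4)*(b + 1)*(b + 5)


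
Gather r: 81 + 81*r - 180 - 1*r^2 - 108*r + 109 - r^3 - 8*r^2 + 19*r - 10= -r^3 - 9*r^2 - 8*r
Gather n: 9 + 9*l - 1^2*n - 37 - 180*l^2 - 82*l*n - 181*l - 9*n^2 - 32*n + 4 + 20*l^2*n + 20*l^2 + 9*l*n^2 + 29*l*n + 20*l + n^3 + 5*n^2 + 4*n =-160*l^2 - 152*l + n^3 + n^2*(9*l - 4) + n*(20*l^2 - 53*l - 29) - 24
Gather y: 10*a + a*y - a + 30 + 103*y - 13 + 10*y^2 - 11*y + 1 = 9*a + 10*y^2 + y*(a + 92) + 18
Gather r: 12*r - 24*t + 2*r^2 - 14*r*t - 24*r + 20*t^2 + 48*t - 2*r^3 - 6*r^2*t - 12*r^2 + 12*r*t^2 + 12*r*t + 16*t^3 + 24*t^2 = -2*r^3 + r^2*(-6*t - 10) + r*(12*t^2 - 2*t - 12) + 16*t^3 + 44*t^2 + 24*t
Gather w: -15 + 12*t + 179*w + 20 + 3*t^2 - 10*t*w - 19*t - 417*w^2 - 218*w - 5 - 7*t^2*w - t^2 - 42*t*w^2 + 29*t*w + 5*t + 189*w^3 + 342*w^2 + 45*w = 2*t^2 - 2*t + 189*w^3 + w^2*(-42*t - 75) + w*(-7*t^2 + 19*t + 6)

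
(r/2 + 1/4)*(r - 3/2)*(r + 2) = r^3/2 + r^2/2 - 11*r/8 - 3/4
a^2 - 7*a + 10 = (a - 5)*(a - 2)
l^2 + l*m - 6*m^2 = (l - 2*m)*(l + 3*m)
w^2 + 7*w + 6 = (w + 1)*(w + 6)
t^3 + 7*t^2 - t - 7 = (t - 1)*(t + 1)*(t + 7)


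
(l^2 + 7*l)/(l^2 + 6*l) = (l + 7)/(l + 6)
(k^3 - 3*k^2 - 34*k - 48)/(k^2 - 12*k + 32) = (k^2 + 5*k + 6)/(k - 4)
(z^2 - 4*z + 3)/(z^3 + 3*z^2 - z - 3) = (z - 3)/(z^2 + 4*z + 3)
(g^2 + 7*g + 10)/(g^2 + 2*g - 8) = (g^2 + 7*g + 10)/(g^2 + 2*g - 8)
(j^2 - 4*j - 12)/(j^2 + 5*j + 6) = (j - 6)/(j + 3)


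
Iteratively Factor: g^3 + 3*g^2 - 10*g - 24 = (g + 2)*(g^2 + g - 12) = (g - 3)*(g + 2)*(g + 4)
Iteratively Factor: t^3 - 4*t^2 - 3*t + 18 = (t - 3)*(t^2 - t - 6) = (t - 3)*(t + 2)*(t - 3)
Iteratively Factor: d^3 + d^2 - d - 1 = (d + 1)*(d^2 - 1) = (d - 1)*(d + 1)*(d + 1)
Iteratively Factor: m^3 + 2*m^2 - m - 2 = (m + 2)*(m^2 - 1) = (m + 1)*(m + 2)*(m - 1)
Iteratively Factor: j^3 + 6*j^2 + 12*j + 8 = (j + 2)*(j^2 + 4*j + 4) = (j + 2)^2*(j + 2)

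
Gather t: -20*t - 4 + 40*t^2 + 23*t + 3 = 40*t^2 + 3*t - 1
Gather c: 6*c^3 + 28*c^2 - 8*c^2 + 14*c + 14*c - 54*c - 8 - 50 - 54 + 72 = 6*c^3 + 20*c^2 - 26*c - 40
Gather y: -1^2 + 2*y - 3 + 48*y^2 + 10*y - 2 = 48*y^2 + 12*y - 6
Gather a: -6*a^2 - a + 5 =-6*a^2 - a + 5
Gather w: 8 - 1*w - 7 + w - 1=0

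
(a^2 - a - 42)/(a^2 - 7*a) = (a + 6)/a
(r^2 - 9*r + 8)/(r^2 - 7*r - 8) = (r - 1)/(r + 1)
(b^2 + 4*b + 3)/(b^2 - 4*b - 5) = (b + 3)/(b - 5)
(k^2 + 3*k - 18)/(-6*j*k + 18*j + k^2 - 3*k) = (-k - 6)/(6*j - k)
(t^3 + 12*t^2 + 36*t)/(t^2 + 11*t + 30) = t*(t + 6)/(t + 5)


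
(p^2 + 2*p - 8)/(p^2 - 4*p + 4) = (p + 4)/(p - 2)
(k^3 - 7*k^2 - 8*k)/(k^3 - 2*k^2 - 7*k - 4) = k*(k - 8)/(k^2 - 3*k - 4)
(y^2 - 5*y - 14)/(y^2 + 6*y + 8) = (y - 7)/(y + 4)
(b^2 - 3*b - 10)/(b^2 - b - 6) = (b - 5)/(b - 3)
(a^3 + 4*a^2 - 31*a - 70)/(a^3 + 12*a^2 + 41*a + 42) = (a - 5)/(a + 3)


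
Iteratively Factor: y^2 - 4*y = (y)*(y - 4)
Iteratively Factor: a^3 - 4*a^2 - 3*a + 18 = (a - 3)*(a^2 - a - 6) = (a - 3)^2*(a + 2)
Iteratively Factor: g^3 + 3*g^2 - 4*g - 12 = (g - 2)*(g^2 + 5*g + 6) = (g - 2)*(g + 3)*(g + 2)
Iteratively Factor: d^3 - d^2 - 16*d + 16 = (d + 4)*(d^2 - 5*d + 4) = (d - 1)*(d + 4)*(d - 4)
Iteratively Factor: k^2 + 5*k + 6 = (k + 2)*(k + 3)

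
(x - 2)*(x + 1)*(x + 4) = x^3 + 3*x^2 - 6*x - 8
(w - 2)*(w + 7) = w^2 + 5*w - 14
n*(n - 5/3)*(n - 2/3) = n^3 - 7*n^2/3 + 10*n/9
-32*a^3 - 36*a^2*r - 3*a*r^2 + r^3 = (-8*a + r)*(a + r)*(4*a + r)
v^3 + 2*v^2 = v^2*(v + 2)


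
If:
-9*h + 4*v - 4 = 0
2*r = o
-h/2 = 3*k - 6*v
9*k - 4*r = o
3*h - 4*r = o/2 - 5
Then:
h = -20/59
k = 94/177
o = 94/59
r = 47/59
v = 14/59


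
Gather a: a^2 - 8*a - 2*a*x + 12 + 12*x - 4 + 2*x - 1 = a^2 + a*(-2*x - 8) + 14*x + 7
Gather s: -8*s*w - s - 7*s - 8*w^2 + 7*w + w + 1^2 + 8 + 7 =s*(-8*w - 8) - 8*w^2 + 8*w + 16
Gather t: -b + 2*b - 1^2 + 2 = b + 1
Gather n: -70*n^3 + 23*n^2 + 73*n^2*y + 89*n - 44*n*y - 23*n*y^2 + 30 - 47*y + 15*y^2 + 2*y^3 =-70*n^3 + n^2*(73*y + 23) + n*(-23*y^2 - 44*y + 89) + 2*y^3 + 15*y^2 - 47*y + 30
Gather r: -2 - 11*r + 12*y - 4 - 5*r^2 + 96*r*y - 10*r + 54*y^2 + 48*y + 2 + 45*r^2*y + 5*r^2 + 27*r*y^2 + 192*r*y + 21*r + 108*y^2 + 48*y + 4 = 45*r^2*y + r*(27*y^2 + 288*y) + 162*y^2 + 108*y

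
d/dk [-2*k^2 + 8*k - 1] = 8 - 4*k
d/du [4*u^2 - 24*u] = 8*u - 24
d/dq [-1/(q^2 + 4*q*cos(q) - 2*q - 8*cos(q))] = 2*(-2*q*sin(q) + q + 4*sin(q) + 2*cos(q) - 1)/((q - 2)^2*(q + 4*cos(q))^2)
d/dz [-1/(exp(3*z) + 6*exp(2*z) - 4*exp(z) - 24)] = (3*exp(2*z) + 12*exp(z) - 4)*exp(z)/(exp(3*z) + 6*exp(2*z) - 4*exp(z) - 24)^2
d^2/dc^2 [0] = 0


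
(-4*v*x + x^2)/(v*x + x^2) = (-4*v + x)/(v + x)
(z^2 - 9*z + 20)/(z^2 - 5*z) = (z - 4)/z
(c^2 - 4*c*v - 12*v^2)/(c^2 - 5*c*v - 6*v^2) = (c + 2*v)/(c + v)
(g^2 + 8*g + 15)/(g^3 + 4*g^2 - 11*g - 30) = (g + 3)/(g^2 - g - 6)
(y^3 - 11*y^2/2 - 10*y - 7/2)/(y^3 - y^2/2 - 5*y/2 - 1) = (y - 7)/(y - 2)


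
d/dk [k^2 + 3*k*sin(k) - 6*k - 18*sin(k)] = 3*k*cos(k) + 2*k + 3*sin(k) - 18*cos(k) - 6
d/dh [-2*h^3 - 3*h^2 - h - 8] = -6*h^2 - 6*h - 1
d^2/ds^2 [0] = 0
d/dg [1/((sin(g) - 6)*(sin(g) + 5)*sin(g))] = (-3*cos(g) + 2/tan(g) + 30*cos(g)/sin(g)^2)/((sin(g) - 6)^2*(sin(g) + 5)^2)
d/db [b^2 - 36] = 2*b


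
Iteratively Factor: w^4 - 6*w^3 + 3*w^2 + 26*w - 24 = (w + 2)*(w^3 - 8*w^2 + 19*w - 12) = (w - 1)*(w + 2)*(w^2 - 7*w + 12) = (w - 4)*(w - 1)*(w + 2)*(w - 3)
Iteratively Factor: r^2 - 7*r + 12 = (r - 3)*(r - 4)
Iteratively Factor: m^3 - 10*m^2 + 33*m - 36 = (m - 4)*(m^2 - 6*m + 9) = (m - 4)*(m - 3)*(m - 3)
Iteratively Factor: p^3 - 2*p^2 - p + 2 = (p - 2)*(p^2 - 1) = (p - 2)*(p - 1)*(p + 1)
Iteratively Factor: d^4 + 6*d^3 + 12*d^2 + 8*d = (d)*(d^3 + 6*d^2 + 12*d + 8) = d*(d + 2)*(d^2 + 4*d + 4) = d*(d + 2)^2*(d + 2)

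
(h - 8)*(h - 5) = h^2 - 13*h + 40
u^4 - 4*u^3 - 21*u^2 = u^2*(u - 7)*(u + 3)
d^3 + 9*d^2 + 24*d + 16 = (d + 1)*(d + 4)^2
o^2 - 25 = (o - 5)*(o + 5)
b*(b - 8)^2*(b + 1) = b^4 - 15*b^3 + 48*b^2 + 64*b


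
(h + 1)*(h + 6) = h^2 + 7*h + 6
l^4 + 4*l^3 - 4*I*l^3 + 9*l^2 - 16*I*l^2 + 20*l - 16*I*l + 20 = (l + 2)^2*(l - 5*I)*(l + I)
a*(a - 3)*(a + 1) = a^3 - 2*a^2 - 3*a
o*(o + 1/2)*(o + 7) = o^3 + 15*o^2/2 + 7*o/2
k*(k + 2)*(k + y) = k^3 + k^2*y + 2*k^2 + 2*k*y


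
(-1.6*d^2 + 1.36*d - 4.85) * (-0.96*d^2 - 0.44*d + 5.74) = 1.536*d^4 - 0.6016*d^3 - 5.1264*d^2 + 9.9404*d - 27.839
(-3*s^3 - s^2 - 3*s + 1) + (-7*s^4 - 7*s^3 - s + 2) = -7*s^4 - 10*s^3 - s^2 - 4*s + 3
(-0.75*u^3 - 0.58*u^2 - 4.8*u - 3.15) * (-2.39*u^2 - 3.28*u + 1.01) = 1.7925*u^5 + 3.8462*u^4 + 12.6169*u^3 + 22.6867*u^2 + 5.484*u - 3.1815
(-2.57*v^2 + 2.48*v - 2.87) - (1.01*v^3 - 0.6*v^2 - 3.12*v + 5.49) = -1.01*v^3 - 1.97*v^2 + 5.6*v - 8.36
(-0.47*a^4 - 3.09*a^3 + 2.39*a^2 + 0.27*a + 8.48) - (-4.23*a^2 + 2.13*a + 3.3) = -0.47*a^4 - 3.09*a^3 + 6.62*a^2 - 1.86*a + 5.18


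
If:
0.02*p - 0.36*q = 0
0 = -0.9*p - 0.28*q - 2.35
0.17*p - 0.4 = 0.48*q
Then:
No Solution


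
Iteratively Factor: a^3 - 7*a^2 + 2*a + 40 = (a - 4)*(a^2 - 3*a - 10) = (a - 4)*(a + 2)*(a - 5)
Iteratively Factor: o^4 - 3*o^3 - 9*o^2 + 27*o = (o - 3)*(o^3 - 9*o) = (o - 3)^2*(o^2 + 3*o) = (o - 3)^2*(o + 3)*(o)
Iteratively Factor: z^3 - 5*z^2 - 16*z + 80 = (z - 4)*(z^2 - z - 20) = (z - 4)*(z + 4)*(z - 5)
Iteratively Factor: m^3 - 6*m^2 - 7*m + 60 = (m + 3)*(m^2 - 9*m + 20) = (m - 4)*(m + 3)*(m - 5)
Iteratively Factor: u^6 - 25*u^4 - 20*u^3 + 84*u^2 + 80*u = (u - 2)*(u^5 + 2*u^4 - 21*u^3 - 62*u^2 - 40*u) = (u - 2)*(u + 2)*(u^4 - 21*u^2 - 20*u) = (u - 2)*(u + 1)*(u + 2)*(u^3 - u^2 - 20*u) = u*(u - 2)*(u + 1)*(u + 2)*(u^2 - u - 20) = u*(u - 2)*(u + 1)*(u + 2)*(u + 4)*(u - 5)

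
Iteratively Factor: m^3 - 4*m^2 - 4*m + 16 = (m + 2)*(m^2 - 6*m + 8) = (m - 4)*(m + 2)*(m - 2)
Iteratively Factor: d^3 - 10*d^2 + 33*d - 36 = (d - 3)*(d^2 - 7*d + 12) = (d - 3)^2*(d - 4)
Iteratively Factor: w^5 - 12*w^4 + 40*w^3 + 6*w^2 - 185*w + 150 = (w - 1)*(w^4 - 11*w^3 + 29*w^2 + 35*w - 150) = (w - 3)*(w - 1)*(w^3 - 8*w^2 + 5*w + 50) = (w - 5)*(w - 3)*(w - 1)*(w^2 - 3*w - 10) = (w - 5)*(w - 3)*(w - 1)*(w + 2)*(w - 5)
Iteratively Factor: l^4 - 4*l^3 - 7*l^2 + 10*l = (l - 5)*(l^3 + l^2 - 2*l) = (l - 5)*(l + 2)*(l^2 - l) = l*(l - 5)*(l + 2)*(l - 1)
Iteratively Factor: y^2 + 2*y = (y + 2)*(y)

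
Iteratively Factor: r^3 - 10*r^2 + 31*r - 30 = (r - 3)*(r^2 - 7*r + 10) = (r - 5)*(r - 3)*(r - 2)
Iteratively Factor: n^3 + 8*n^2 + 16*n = (n)*(n^2 + 8*n + 16) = n*(n + 4)*(n + 4)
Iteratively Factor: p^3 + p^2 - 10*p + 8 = (p + 4)*(p^2 - 3*p + 2) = (p - 2)*(p + 4)*(p - 1)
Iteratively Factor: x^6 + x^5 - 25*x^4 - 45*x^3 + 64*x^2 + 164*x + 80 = (x + 1)*(x^5 - 25*x^3 - 20*x^2 + 84*x + 80) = (x + 1)^2*(x^4 - x^3 - 24*x^2 + 4*x + 80) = (x - 5)*(x + 1)^2*(x^3 + 4*x^2 - 4*x - 16) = (x - 5)*(x + 1)^2*(x + 4)*(x^2 - 4) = (x - 5)*(x - 2)*(x + 1)^2*(x + 4)*(x + 2)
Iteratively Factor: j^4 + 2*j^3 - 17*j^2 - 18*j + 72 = (j - 3)*(j^3 + 5*j^2 - 2*j - 24) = (j - 3)*(j - 2)*(j^2 + 7*j + 12) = (j - 3)*(j - 2)*(j + 3)*(j + 4)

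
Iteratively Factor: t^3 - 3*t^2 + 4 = (t + 1)*(t^2 - 4*t + 4) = (t - 2)*(t + 1)*(t - 2)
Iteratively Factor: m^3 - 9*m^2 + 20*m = (m)*(m^2 - 9*m + 20) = m*(m - 4)*(m - 5)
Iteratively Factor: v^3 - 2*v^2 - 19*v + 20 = (v + 4)*(v^2 - 6*v + 5) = (v - 5)*(v + 4)*(v - 1)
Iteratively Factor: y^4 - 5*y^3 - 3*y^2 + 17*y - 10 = (y + 2)*(y^3 - 7*y^2 + 11*y - 5) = (y - 5)*(y + 2)*(y^2 - 2*y + 1) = (y - 5)*(y - 1)*(y + 2)*(y - 1)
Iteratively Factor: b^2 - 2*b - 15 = (b + 3)*(b - 5)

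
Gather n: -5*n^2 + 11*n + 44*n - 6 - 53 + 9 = -5*n^2 + 55*n - 50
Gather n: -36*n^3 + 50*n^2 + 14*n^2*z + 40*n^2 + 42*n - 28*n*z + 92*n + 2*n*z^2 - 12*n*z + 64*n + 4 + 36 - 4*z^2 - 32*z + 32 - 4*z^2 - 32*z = -36*n^3 + n^2*(14*z + 90) + n*(2*z^2 - 40*z + 198) - 8*z^2 - 64*z + 72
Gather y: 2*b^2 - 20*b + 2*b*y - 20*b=2*b^2 + 2*b*y - 40*b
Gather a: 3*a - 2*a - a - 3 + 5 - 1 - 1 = 0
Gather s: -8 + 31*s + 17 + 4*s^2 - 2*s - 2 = 4*s^2 + 29*s + 7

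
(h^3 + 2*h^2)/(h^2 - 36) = h^2*(h + 2)/(h^2 - 36)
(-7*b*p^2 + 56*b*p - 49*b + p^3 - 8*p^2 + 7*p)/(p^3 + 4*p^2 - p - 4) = (-7*b*p + 49*b + p^2 - 7*p)/(p^2 + 5*p + 4)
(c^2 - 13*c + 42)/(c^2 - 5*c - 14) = (c - 6)/(c + 2)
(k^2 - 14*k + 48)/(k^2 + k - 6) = (k^2 - 14*k + 48)/(k^2 + k - 6)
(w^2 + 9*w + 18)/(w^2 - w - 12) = (w + 6)/(w - 4)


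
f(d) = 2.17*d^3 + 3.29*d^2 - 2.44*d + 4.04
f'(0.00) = -2.44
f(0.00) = 4.04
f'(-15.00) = 1363.61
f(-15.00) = -6542.86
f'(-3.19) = 42.82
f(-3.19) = -25.14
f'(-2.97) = 35.44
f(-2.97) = -16.54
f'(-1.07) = -2.03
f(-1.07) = 7.76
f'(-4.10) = 80.02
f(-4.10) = -80.21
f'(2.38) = 50.10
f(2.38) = 46.12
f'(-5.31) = 146.18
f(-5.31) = -215.13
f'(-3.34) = 48.21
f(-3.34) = -31.96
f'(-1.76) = 6.14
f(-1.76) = 6.70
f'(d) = 6.51*d^2 + 6.58*d - 2.44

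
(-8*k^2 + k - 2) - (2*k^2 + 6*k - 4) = -10*k^2 - 5*k + 2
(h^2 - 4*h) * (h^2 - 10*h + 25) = h^4 - 14*h^3 + 65*h^2 - 100*h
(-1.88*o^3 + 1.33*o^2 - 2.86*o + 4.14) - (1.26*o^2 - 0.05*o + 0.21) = -1.88*o^3 + 0.0700000000000001*o^2 - 2.81*o + 3.93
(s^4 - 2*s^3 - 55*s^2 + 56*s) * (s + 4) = s^5 + 2*s^4 - 63*s^3 - 164*s^2 + 224*s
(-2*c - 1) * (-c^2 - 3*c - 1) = 2*c^3 + 7*c^2 + 5*c + 1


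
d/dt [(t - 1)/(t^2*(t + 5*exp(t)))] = (-5*t^2*exp(t) - 2*t^2 + 3*t + 10*exp(t))/(t^3*(t^2 + 10*t*exp(t) + 25*exp(2*t)))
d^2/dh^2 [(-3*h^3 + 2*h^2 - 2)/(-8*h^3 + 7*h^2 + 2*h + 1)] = 2*(40*h^6 + 144*h^5 + 816*h^4 - 989*h^3 + 258*h^2 + 141*h - 8)/(512*h^9 - 1344*h^8 + 792*h^7 + 137*h^6 + 138*h^5 - 135*h^4 - 68*h^3 - 33*h^2 - 6*h - 1)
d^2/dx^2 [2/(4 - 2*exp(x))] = (-exp(x) - 2)*exp(x)/(exp(x) - 2)^3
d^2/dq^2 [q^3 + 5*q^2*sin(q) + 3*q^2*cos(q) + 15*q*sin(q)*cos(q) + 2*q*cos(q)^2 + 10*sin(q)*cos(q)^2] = -5*q^2*sin(q) - 3*q^2*cos(q) - 12*q*sin(q) - 30*q*sin(2*q) + 20*q*cos(q) - 4*q*cos(2*q) + 6*q + 15*sin(q)/2 - 4*sin(2*q) - 45*sin(3*q)/2 + 6*cos(q) + 30*cos(2*q)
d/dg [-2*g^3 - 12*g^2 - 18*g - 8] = -6*g^2 - 24*g - 18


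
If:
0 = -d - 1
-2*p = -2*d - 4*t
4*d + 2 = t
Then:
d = -1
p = -5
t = -2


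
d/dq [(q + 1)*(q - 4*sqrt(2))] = 2*q - 4*sqrt(2) + 1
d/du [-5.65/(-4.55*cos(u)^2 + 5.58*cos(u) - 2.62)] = (51.415*cos(u) - 31.527)*sin(u)/(4.55*cos(u)^2 - 5.58*cos(u) + 2.62)^2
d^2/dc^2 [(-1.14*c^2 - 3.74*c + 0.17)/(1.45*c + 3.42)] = 11.140378/(3.048625*c^3 + 21.57165*c^2 + 50.87934*c + 40.001688)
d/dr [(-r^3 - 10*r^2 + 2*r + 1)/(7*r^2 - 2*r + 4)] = (-7*r^4 + 4*r^3 - 6*r^2 - 94*r + 10)/(49*r^4 - 28*r^3 + 60*r^2 - 16*r + 16)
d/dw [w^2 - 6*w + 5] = 2*w - 6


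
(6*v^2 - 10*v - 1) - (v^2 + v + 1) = 5*v^2 - 11*v - 2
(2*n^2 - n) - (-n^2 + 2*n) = 3*n^2 - 3*n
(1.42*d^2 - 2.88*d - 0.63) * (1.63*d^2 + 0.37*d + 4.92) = 2.3146*d^4 - 4.169*d^3 + 4.8939*d^2 - 14.4027*d - 3.0996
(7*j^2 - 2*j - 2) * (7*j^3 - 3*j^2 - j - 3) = 49*j^5 - 35*j^4 - 15*j^3 - 13*j^2 + 8*j + 6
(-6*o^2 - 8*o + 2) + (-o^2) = -7*o^2 - 8*o + 2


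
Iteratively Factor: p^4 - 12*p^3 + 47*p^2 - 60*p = (p - 5)*(p^3 - 7*p^2 + 12*p) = (p - 5)*(p - 3)*(p^2 - 4*p) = p*(p - 5)*(p - 3)*(p - 4)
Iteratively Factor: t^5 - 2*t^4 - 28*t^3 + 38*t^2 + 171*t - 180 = (t + 3)*(t^4 - 5*t^3 - 13*t^2 + 77*t - 60) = (t - 1)*(t + 3)*(t^3 - 4*t^2 - 17*t + 60) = (t - 1)*(t + 3)*(t + 4)*(t^2 - 8*t + 15) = (t - 3)*(t - 1)*(t + 3)*(t + 4)*(t - 5)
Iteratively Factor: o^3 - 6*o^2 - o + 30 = (o + 2)*(o^2 - 8*o + 15) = (o - 5)*(o + 2)*(o - 3)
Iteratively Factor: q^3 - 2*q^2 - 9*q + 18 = (q - 2)*(q^2 - 9) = (q - 2)*(q + 3)*(q - 3)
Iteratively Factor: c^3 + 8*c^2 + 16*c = (c + 4)*(c^2 + 4*c) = (c + 4)^2*(c)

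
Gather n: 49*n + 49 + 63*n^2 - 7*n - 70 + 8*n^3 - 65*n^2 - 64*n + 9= 8*n^3 - 2*n^2 - 22*n - 12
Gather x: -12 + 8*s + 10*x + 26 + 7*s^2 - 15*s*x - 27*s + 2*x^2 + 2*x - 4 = 7*s^2 - 19*s + 2*x^2 + x*(12 - 15*s) + 10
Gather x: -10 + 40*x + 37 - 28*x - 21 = 12*x + 6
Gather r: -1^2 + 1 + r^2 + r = r^2 + r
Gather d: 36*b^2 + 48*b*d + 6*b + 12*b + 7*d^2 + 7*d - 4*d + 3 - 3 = 36*b^2 + 18*b + 7*d^2 + d*(48*b + 3)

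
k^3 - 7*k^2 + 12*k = k*(k - 4)*(k - 3)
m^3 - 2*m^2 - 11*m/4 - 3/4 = (m - 3)*(m + 1/2)^2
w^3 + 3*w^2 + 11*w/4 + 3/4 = (w + 1/2)*(w + 1)*(w + 3/2)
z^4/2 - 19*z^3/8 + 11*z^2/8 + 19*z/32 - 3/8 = (z/2 + 1/4)*(z - 4)*(z - 3/4)*(z - 1/2)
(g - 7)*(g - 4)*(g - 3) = g^3 - 14*g^2 + 61*g - 84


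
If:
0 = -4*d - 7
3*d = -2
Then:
No Solution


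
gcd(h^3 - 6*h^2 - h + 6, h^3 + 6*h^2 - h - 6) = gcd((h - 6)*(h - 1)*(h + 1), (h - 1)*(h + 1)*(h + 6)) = h^2 - 1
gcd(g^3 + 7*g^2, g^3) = g^2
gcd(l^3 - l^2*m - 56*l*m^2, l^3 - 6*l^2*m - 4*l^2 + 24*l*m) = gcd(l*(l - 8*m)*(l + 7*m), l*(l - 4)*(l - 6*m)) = l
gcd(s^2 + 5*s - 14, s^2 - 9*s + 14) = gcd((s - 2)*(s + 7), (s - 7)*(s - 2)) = s - 2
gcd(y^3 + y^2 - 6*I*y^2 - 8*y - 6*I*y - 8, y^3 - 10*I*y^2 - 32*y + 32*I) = y^2 - 6*I*y - 8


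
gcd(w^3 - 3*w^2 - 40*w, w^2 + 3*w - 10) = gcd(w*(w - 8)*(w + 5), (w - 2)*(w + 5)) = w + 5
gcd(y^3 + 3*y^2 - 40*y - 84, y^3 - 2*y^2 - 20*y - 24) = y^2 - 4*y - 12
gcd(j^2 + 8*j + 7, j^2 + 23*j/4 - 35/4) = j + 7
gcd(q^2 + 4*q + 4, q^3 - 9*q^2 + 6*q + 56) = q + 2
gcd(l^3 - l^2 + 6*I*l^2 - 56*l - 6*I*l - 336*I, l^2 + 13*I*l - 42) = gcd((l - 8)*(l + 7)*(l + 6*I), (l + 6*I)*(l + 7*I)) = l + 6*I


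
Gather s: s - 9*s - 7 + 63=56 - 8*s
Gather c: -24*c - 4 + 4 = -24*c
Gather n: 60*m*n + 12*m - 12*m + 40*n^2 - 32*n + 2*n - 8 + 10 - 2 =40*n^2 + n*(60*m - 30)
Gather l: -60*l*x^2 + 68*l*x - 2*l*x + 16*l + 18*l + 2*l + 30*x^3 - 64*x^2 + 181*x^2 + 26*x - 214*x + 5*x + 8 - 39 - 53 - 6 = l*(-60*x^2 + 66*x + 36) + 30*x^3 + 117*x^2 - 183*x - 90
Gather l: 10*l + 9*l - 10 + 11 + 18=19*l + 19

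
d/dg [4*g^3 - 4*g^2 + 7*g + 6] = 12*g^2 - 8*g + 7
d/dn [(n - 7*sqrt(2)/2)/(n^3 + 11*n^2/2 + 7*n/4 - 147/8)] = 8*(-8*n^2 + 6*n + 42*sqrt(2)*n - 21 + 7*sqrt(2))/(32*n^5 + 240*n^4 + 240*n^3 - 1400*n^2 - 1470*n + 3087)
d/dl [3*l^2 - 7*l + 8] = 6*l - 7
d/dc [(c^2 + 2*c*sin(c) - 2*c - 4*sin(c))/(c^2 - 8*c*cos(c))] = 2*(-4*c^3*sin(c) + c^3*cos(c) + 7*c^2*sin(c) - 6*c^2*cos(c) - 7*c^2 + 4*c*sin(c) + 16*c - 8*sin(2*c))/(c^2*(c - 8*cos(c))^2)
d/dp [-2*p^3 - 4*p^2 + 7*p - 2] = -6*p^2 - 8*p + 7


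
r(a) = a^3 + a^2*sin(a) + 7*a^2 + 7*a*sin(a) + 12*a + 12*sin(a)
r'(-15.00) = 391.68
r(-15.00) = -2065.84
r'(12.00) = 797.89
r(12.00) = 2751.22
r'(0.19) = 29.29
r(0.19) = 5.06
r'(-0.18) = 18.99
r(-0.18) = -3.87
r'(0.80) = 44.00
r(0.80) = 27.68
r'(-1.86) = -7.50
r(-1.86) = -6.88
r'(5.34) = 203.74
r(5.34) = 352.91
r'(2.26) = 46.91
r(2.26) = 99.83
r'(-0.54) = 9.57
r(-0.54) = -8.97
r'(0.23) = 30.38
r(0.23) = 6.26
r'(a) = a^2*cos(a) + 3*a^2 + 2*a*sin(a) + 7*a*cos(a) + 14*a + 7*sin(a) + 12*cos(a) + 12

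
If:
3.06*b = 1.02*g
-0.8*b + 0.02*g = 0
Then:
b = 0.00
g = 0.00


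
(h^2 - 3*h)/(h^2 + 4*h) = (h - 3)/(h + 4)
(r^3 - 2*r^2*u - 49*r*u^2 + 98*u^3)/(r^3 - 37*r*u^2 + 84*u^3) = (r^2 - 9*r*u + 14*u^2)/(r^2 - 7*r*u + 12*u^2)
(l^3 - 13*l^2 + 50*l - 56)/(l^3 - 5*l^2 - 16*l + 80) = (l^2 - 9*l + 14)/(l^2 - l - 20)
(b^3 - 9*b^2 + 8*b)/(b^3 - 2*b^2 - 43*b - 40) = b*(b - 1)/(b^2 + 6*b + 5)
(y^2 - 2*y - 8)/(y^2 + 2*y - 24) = (y + 2)/(y + 6)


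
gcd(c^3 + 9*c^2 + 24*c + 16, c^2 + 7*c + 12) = c + 4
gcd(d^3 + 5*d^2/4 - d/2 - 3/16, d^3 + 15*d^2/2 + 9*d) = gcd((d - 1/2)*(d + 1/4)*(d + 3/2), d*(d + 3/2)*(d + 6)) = d + 3/2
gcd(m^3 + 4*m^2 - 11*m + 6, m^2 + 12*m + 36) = m + 6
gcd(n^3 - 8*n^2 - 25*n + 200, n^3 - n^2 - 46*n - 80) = n^2 - 3*n - 40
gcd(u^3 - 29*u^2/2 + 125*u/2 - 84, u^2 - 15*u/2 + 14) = u - 7/2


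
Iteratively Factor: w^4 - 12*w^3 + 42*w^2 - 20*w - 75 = (w - 5)*(w^3 - 7*w^2 + 7*w + 15) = (w - 5)*(w + 1)*(w^2 - 8*w + 15) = (w - 5)^2*(w + 1)*(w - 3)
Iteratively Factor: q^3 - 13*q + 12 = (q - 1)*(q^2 + q - 12) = (q - 3)*(q - 1)*(q + 4)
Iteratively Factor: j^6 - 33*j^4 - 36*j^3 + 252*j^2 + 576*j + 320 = (j + 1)*(j^5 - j^4 - 32*j^3 - 4*j^2 + 256*j + 320) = (j - 4)*(j + 1)*(j^4 + 3*j^3 - 20*j^2 - 84*j - 80) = (j - 4)*(j + 1)*(j + 2)*(j^3 + j^2 - 22*j - 40) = (j - 4)*(j + 1)*(j + 2)^2*(j^2 - j - 20) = (j - 4)*(j + 1)*(j + 2)^2*(j + 4)*(j - 5)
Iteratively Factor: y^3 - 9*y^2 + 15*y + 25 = (y - 5)*(y^2 - 4*y - 5) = (y - 5)*(y + 1)*(y - 5)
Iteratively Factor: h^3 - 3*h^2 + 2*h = (h)*(h^2 - 3*h + 2) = h*(h - 1)*(h - 2)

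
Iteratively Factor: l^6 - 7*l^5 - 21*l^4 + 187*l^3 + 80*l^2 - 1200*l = (l)*(l^5 - 7*l^4 - 21*l^3 + 187*l^2 + 80*l - 1200) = l*(l - 4)*(l^4 - 3*l^3 - 33*l^2 + 55*l + 300) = l*(l - 5)*(l - 4)*(l^3 + 2*l^2 - 23*l - 60) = l*(l - 5)^2*(l - 4)*(l^2 + 7*l + 12) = l*(l - 5)^2*(l - 4)*(l + 4)*(l + 3)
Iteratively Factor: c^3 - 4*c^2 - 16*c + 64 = (c + 4)*(c^2 - 8*c + 16) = (c - 4)*(c + 4)*(c - 4)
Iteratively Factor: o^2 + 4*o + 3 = (o + 3)*(o + 1)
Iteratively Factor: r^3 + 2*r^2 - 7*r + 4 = (r - 1)*(r^2 + 3*r - 4) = (r - 1)^2*(r + 4)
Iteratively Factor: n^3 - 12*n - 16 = (n + 2)*(n^2 - 2*n - 8) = (n - 4)*(n + 2)*(n + 2)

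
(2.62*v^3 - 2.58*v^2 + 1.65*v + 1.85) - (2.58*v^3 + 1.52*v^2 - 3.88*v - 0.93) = 0.04*v^3 - 4.1*v^2 + 5.53*v + 2.78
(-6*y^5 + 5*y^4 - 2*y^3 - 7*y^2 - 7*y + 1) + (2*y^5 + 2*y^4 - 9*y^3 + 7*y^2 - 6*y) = -4*y^5 + 7*y^4 - 11*y^3 - 13*y + 1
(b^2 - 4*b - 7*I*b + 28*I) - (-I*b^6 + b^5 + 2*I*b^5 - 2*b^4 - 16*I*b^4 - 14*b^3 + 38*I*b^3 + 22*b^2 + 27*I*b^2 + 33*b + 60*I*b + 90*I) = I*b^6 - b^5 - 2*I*b^5 + 2*b^4 + 16*I*b^4 + 14*b^3 - 38*I*b^3 - 21*b^2 - 27*I*b^2 - 37*b - 67*I*b - 62*I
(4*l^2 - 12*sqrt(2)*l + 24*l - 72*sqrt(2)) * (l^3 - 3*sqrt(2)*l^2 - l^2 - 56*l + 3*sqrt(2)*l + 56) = 4*l^5 - 24*sqrt(2)*l^4 + 20*l^4 - 176*l^3 - 120*sqrt(2)*l^3 - 760*l^2 + 816*sqrt(2)*l^2 + 912*l + 3360*sqrt(2)*l - 4032*sqrt(2)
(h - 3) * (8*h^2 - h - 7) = 8*h^3 - 25*h^2 - 4*h + 21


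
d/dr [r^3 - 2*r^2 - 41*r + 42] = 3*r^2 - 4*r - 41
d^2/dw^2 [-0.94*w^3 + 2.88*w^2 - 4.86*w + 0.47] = 5.76 - 5.64*w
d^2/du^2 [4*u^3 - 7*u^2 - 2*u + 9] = 24*u - 14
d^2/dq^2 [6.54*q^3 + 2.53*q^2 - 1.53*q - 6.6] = 39.24*q + 5.06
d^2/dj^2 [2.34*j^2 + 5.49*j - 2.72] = 4.68000000000000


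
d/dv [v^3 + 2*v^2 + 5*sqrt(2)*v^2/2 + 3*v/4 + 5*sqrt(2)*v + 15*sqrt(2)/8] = 3*v^2 + 4*v + 5*sqrt(2)*v + 3/4 + 5*sqrt(2)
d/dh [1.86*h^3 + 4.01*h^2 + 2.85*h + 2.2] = 5.58*h^2 + 8.02*h + 2.85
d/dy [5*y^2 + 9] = 10*y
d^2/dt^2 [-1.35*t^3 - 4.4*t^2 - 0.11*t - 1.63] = -8.1*t - 8.8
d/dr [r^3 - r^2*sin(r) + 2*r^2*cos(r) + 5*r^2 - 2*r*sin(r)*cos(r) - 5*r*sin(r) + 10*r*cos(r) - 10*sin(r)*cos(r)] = -2*r^2*sin(r) - r^2*cos(r) + 3*r^2 - 12*r*sin(r) - r*cos(r) - 2*r*cos(2*r) + 10*r - 5*sin(r) - sin(2*r) + 10*cos(r) - 10*cos(2*r)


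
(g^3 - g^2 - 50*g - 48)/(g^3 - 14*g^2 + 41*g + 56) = (g + 6)/(g - 7)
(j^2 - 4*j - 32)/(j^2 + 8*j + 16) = (j - 8)/(j + 4)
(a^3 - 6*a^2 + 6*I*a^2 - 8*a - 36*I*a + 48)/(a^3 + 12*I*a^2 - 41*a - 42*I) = (a^2 + a*(-6 + 4*I) - 24*I)/(a^2 + 10*I*a - 21)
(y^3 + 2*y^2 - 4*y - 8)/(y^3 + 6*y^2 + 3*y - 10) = (y^2 - 4)/(y^2 + 4*y - 5)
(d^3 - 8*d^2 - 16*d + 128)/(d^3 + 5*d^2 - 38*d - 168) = (d^2 - 12*d + 32)/(d^2 + d - 42)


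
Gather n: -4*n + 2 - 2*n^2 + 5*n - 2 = -2*n^2 + n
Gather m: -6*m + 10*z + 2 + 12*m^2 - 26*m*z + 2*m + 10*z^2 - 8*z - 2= 12*m^2 + m*(-26*z - 4) + 10*z^2 + 2*z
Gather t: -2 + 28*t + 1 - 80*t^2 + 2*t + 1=-80*t^2 + 30*t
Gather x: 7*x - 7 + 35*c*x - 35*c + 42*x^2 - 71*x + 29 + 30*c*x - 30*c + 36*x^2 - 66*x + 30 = -65*c + 78*x^2 + x*(65*c - 130) + 52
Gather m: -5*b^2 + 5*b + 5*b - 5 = -5*b^2 + 10*b - 5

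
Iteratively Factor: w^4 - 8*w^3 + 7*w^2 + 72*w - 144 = (w - 4)*(w^3 - 4*w^2 - 9*w + 36) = (w - 4)*(w - 3)*(w^2 - w - 12) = (w - 4)*(w - 3)*(w + 3)*(w - 4)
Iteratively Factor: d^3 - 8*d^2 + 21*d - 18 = (d - 2)*(d^2 - 6*d + 9) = (d - 3)*(d - 2)*(d - 3)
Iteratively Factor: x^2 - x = (x - 1)*(x)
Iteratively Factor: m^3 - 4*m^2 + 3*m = (m)*(m^2 - 4*m + 3) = m*(m - 3)*(m - 1)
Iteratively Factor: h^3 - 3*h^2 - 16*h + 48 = (h + 4)*(h^2 - 7*h + 12) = (h - 4)*(h + 4)*(h - 3)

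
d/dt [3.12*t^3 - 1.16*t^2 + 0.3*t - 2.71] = 9.36*t^2 - 2.32*t + 0.3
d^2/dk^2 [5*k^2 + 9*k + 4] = 10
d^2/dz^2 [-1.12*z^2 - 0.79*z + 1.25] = -2.24000000000000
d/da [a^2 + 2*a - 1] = 2*a + 2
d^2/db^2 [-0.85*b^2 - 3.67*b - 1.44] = -1.70000000000000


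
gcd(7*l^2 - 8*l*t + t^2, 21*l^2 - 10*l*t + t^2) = -7*l + t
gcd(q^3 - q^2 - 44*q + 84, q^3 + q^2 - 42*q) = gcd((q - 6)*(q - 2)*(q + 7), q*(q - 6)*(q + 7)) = q^2 + q - 42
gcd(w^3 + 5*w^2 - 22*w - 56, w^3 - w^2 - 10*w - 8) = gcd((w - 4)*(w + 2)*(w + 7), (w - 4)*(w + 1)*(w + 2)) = w^2 - 2*w - 8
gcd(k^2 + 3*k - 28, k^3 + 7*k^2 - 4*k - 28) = k + 7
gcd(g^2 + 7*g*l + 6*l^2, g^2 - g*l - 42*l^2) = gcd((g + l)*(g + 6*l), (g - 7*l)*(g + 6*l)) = g + 6*l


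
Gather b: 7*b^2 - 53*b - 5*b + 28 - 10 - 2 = 7*b^2 - 58*b + 16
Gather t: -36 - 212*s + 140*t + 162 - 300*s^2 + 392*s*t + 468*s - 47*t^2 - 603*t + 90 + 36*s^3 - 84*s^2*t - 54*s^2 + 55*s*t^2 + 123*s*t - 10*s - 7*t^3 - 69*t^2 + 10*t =36*s^3 - 354*s^2 + 246*s - 7*t^3 + t^2*(55*s - 116) + t*(-84*s^2 + 515*s - 453) + 216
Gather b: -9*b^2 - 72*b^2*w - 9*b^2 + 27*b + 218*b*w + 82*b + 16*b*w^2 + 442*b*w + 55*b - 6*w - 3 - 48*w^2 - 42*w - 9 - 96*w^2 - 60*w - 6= b^2*(-72*w - 18) + b*(16*w^2 + 660*w + 164) - 144*w^2 - 108*w - 18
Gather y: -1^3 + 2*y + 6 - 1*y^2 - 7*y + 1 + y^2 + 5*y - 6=0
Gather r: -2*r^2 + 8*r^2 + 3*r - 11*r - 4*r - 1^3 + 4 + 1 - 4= 6*r^2 - 12*r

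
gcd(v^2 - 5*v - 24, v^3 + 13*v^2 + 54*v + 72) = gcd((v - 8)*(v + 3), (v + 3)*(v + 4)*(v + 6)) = v + 3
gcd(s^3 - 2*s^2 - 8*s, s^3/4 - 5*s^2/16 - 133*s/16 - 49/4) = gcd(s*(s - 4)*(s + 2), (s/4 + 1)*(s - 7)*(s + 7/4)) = 1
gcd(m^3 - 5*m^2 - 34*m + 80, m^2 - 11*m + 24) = m - 8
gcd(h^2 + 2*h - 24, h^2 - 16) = h - 4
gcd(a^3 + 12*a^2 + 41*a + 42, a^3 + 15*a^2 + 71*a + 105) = a^2 + 10*a + 21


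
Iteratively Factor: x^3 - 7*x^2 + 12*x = (x - 4)*(x^2 - 3*x) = x*(x - 4)*(x - 3)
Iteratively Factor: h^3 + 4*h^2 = (h)*(h^2 + 4*h) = h^2*(h + 4)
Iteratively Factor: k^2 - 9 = (k + 3)*(k - 3)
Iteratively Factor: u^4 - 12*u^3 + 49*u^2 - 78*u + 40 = (u - 5)*(u^3 - 7*u^2 + 14*u - 8) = (u - 5)*(u - 1)*(u^2 - 6*u + 8) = (u - 5)*(u - 2)*(u - 1)*(u - 4)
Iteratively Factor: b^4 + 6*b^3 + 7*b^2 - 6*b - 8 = (b + 2)*(b^3 + 4*b^2 - b - 4) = (b + 1)*(b + 2)*(b^2 + 3*b - 4) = (b + 1)*(b + 2)*(b + 4)*(b - 1)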